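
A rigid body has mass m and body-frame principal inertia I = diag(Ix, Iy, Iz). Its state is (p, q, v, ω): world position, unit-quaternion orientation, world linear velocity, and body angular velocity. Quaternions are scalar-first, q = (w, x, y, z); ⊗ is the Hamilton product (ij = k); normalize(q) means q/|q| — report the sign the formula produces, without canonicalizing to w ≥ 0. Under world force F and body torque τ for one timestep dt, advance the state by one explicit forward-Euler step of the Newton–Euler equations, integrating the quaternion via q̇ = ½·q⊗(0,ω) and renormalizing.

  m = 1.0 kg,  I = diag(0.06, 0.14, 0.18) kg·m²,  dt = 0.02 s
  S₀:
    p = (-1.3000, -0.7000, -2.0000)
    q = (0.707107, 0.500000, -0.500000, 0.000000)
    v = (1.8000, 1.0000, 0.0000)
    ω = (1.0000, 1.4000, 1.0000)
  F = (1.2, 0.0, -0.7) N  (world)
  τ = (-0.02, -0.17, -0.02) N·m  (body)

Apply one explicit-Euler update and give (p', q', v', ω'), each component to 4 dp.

p' = (-1.2640, -0.6800, -2.0000)
q' = (0.7090, 0.5020, -0.4950, 0.0191)
v' = (1.8240, 1.0000, -0.0140)
ω' = (0.9747, 1.3929, 0.9853)

a = F/m = (1.2000, 0.0000, -0.7000)
p' = p + v·dt = (-1.2640, -0.6800, -2.0000)
v' = v + a·dt = (1.8240, 1.0000, -0.0140)
ω×(Iω) gyroscopic = (0.0560, -0.1200, 0.1120)
α = I⁻¹(τ − ω×Iω) = (-1.2667, -0.3571, -0.7333)
ω' = ω + α·dt = (0.9747, 1.3929, 0.9853)
2q̇ = q⊗(0,ω) = (0.2000000, 0.2071070, 0.4899498, 1.9071070)
q + ½dt·q⊗(0,ω), renormalized = (0.7090, 0.5020, -0.4950, 0.0191)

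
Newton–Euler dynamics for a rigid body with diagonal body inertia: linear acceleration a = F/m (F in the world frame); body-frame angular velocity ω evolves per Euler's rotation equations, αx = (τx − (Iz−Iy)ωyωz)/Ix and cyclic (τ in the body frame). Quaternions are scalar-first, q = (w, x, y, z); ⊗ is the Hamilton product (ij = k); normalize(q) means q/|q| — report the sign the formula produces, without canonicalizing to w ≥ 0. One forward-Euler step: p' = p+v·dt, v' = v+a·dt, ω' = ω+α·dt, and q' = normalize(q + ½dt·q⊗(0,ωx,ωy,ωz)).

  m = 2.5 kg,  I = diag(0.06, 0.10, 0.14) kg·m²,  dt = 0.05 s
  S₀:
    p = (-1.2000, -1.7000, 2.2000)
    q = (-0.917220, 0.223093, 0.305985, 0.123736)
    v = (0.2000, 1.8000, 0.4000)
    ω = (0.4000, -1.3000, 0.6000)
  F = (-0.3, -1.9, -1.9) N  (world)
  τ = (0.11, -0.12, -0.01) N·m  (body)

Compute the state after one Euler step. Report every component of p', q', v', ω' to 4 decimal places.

p' = (-1.1900, -1.6100, 2.2200)
q' = (-0.9107, 0.2224, 0.3335, 0.0996)
v' = (0.1940, 1.7620, 0.3620)
ω' = (0.5177, -1.3504, 0.6039)

ω×(Iω) gyroscopic = (-0.0312, -0.0192, -0.0208)
angular accel α = (2.3533, -1.0080, 0.0771)
new body rate ω' = (0.5177, -1.3504, 0.6039)
2q̇ = q⊗(0,ω) = (0.2343017, -0.0224402, 1.1080246, -0.9627469)
updated quaternion q' = (-0.9107, 0.2224, 0.3335, 0.0996)
new position p' = (-1.1900, -1.6100, 2.2200)
new velocity v' = (0.1940, 1.7620, 0.3620)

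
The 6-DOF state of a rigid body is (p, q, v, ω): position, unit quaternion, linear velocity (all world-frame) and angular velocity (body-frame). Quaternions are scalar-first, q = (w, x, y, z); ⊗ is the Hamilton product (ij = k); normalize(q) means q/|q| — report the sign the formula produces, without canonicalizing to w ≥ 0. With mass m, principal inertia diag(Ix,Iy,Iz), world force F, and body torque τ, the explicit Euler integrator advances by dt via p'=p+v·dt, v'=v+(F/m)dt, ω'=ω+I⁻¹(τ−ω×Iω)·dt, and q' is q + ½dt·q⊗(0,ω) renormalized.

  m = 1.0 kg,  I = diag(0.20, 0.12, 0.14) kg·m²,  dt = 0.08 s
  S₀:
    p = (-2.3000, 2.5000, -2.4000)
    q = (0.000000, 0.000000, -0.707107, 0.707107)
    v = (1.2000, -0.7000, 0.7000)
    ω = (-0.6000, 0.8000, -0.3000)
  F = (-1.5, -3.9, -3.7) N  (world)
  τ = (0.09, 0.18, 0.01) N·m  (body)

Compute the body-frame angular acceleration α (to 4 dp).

α = (0.4740, 1.4100, -0.2029)

precession coupling ω×(Iω) = (-0.0048, 0.0108, 0.0384)
α = I⁻¹(τ − ω×Iω) = (0.4740, 1.4100, -0.2029)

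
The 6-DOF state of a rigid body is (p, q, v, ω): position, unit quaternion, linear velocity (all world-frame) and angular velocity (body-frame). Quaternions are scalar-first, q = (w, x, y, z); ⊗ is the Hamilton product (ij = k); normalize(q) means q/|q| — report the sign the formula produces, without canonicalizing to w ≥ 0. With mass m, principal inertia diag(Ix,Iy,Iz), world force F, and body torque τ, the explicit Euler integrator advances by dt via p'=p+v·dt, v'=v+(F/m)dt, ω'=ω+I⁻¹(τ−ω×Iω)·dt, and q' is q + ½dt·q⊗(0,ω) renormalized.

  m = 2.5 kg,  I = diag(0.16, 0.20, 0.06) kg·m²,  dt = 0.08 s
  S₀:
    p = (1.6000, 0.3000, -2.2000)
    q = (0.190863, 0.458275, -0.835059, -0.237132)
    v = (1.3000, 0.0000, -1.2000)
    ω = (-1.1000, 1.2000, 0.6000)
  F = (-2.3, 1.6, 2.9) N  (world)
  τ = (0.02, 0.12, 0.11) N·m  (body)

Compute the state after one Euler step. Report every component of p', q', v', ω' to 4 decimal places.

precession coupling ω×(Iω) = (-0.1008, -0.0660, -0.0528)
(τ − ω×Iω)/I = (0.7550, 0.9300, 2.7133)
ω + α·dt = (-1.0396, 1.2744, 0.8171)
q⊗(0,ω) = (1.6484525, -0.4264263, 0.2149158, -0.2541171)
q' = normalize(q + ½dt·q⊗(0,ω)) = (0.2562, 0.4402, -0.8245, -0.2467)
p' = p + v·dt = (1.7040, 0.3000, -2.2960)
new velocity v' = (1.2264, 0.0512, -1.1072)

p' = (1.7040, 0.3000, -2.2960)
q' = (0.2562, 0.4402, -0.8245, -0.2467)
v' = (1.2264, 0.0512, -1.1072)
ω' = (-1.0396, 1.2744, 0.8171)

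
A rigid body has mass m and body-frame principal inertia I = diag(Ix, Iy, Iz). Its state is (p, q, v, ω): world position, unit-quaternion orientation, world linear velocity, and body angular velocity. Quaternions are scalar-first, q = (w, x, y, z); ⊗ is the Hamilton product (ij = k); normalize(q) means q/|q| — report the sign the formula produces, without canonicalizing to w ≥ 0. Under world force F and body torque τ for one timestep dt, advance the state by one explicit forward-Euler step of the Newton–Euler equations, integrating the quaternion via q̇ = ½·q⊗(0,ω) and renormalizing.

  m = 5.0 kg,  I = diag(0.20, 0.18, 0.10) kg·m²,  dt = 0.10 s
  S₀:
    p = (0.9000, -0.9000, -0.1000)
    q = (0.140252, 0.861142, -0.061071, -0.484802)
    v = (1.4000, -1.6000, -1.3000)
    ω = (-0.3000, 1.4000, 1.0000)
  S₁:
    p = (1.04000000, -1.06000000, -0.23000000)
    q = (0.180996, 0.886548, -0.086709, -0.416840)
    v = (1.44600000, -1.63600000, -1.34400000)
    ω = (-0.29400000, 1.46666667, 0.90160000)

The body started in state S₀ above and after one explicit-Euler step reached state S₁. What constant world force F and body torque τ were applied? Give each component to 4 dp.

v₁ − v₀ = (0.04600000, -0.03600000, -0.04400000)
applied force F = (2.3000, -1.8000, -2.2000)
rate change Δω = (0.00600000, 0.06666667, -0.09840000)
I·α + gyro = (-0.1000, 0.0900, -0.0900)

F = (2.3000, -1.8000, -2.2000)
τ = (-0.1000, 0.0900, -0.0900)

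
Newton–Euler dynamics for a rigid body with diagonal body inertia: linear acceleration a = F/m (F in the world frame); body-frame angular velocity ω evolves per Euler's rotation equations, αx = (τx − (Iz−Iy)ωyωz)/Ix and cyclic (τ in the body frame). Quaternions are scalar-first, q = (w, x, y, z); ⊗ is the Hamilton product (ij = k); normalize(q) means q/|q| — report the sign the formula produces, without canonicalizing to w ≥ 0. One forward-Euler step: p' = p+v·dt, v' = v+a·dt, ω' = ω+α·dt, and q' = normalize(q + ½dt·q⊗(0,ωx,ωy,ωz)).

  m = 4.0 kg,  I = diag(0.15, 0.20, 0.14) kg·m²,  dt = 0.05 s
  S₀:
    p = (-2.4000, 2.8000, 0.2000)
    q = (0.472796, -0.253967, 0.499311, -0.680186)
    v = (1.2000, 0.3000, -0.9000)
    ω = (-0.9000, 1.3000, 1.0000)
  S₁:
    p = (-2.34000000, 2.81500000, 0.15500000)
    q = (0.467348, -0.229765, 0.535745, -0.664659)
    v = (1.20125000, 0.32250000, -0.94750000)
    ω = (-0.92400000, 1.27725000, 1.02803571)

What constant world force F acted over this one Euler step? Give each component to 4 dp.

Δv = v₁−v₀ = (0.00125000, 0.02250000, -0.04750000)
applied force F = (0.1000, 1.8000, -3.8000)

F = (0.1000, 1.8000, -3.8000)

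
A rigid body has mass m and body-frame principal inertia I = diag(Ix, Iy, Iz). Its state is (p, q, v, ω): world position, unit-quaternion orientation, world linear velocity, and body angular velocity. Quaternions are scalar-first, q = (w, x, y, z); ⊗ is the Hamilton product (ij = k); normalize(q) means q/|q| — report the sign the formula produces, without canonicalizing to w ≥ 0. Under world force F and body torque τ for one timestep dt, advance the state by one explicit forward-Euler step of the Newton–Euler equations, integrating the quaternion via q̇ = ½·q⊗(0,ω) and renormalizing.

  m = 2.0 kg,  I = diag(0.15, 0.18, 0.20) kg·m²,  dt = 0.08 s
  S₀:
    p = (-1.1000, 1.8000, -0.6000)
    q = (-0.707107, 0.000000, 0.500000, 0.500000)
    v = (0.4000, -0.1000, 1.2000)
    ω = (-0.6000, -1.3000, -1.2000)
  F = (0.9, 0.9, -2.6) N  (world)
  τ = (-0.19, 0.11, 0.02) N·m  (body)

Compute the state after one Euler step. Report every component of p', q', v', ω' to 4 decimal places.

p' = (-1.0680, 1.7920, -0.5040)
q' = (-0.6553, 0.0189, 0.5233, 0.5444)
v' = (0.4360, -0.0640, 1.0960)
ω' = (-0.7180, -1.2351, -1.2014)

ω×(Iω) gyroscopic = (0.0312, -0.0360, 0.0234)
(τ − ω×Iω)/I = (-1.4747, 0.8111, -0.0170)
ω' = ω + α·dt = (-0.7180, -1.2351, -1.2014)
Hamilton product q⊗(0,ω) = (1.2500000, 0.4742642, 0.6192391, 1.1485284)
q + ½dt·q⊗(0,ω), renormalized = (-0.6553, 0.0189, 0.5233, 0.5444)
a = F/m = (0.4500, 0.4500, -1.3000)
p' = p + v·dt = (-1.0680, 1.7920, -0.5040)
new velocity v' = (0.4360, -0.0640, 1.0960)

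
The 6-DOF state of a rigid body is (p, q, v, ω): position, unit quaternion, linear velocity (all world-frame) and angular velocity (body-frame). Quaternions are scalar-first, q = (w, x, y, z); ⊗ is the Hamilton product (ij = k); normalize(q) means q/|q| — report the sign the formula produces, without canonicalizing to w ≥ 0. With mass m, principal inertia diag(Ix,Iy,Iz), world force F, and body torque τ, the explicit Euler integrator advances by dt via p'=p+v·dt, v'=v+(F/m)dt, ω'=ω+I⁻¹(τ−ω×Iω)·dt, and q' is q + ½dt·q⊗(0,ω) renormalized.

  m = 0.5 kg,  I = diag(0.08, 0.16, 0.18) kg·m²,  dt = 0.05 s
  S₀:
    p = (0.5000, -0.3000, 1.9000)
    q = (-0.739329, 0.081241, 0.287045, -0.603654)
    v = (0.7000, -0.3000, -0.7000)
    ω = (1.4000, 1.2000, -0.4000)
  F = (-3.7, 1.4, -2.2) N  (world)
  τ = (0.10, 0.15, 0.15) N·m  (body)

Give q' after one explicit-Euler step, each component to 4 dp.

q' = (-0.7560, 0.0705, 0.2443, -0.6032)

q⊗(0,ω) = (-0.6996530, -0.4254938, -1.6998140, -0.0086422)
updated quaternion q' = (-0.7560, 0.0705, 0.2443, -0.6032)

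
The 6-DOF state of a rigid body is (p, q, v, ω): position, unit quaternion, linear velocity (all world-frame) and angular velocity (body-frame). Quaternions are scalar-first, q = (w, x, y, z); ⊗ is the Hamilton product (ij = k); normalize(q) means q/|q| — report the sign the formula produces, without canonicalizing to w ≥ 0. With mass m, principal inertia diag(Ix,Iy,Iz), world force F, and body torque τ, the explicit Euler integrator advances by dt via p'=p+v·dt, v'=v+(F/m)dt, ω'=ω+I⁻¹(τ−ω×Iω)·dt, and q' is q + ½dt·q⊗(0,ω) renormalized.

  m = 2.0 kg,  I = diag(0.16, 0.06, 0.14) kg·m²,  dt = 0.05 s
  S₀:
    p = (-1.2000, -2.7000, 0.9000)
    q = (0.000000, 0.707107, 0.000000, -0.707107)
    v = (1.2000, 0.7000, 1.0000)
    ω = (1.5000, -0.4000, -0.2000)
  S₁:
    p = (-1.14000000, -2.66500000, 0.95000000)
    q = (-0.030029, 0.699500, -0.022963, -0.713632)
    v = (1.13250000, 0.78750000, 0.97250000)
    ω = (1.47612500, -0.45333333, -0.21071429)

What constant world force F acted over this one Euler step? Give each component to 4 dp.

v₁ − v₀ = (-0.06750000, 0.08750000, -0.02750000)
m·(v₁−v₀)/dt = (-2.7000, 3.5000, -1.1000)

F = (-2.7000, 3.5000, -1.1000)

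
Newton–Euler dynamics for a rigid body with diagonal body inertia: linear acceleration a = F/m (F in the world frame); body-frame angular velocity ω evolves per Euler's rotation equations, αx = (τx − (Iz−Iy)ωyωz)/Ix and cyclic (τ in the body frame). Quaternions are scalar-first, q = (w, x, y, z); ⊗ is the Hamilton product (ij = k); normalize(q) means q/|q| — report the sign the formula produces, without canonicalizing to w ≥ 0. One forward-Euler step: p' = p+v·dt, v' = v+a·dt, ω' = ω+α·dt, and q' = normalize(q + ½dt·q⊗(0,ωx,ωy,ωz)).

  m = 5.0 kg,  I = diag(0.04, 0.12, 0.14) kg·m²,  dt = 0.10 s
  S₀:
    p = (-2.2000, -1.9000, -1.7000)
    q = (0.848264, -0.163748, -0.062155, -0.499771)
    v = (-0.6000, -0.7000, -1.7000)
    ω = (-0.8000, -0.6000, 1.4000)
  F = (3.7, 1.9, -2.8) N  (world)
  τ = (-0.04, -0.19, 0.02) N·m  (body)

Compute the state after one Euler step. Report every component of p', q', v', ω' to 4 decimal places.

p' = (-2.2600, -1.9700, -1.8700)
q' = (0.8716, -0.2162, -0.0559, -0.4364)
v' = (-0.5260, -0.6620, -1.7560)
ω' = (-0.8580, -0.8517, 1.3869)

linear accel F/m = (0.7400, 0.3800, -0.5600)
p' = p + v·dt = (-2.2600, -1.9700, -1.8700)
new velocity v' = (-0.5260, -0.6620, -1.7560)
gyro term ω×Iω = (-0.0168, 0.1120, 0.0384)
α = I⁻¹(τ − ω×Iω) = (-0.5800, -2.5167, -0.1314)
ω' = ω + α·dt = (-0.8580, -0.8517, 1.3869)
q⊗(0,ω) = (0.5313880, -1.0654908, 0.1201056, 1.2360944)
updated quaternion q' = (0.8716, -0.2162, -0.0559, -0.4364)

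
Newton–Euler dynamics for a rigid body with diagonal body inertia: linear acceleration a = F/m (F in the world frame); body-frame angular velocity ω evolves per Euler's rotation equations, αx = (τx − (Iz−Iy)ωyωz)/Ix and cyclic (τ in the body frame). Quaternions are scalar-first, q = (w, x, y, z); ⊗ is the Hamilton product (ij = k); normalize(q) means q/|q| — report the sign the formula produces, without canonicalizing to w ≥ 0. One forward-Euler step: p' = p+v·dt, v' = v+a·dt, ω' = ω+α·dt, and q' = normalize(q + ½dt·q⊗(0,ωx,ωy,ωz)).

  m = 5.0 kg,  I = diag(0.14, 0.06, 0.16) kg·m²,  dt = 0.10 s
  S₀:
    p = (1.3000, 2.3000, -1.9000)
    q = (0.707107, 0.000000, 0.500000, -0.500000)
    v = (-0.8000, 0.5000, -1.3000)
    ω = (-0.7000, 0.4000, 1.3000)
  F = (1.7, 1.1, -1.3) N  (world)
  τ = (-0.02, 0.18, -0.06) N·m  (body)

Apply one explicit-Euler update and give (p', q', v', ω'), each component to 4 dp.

a = (0.3400, 0.2200, -0.2600)
p' = p + v·dt = (1.2200, 2.3500, -2.0300)
v' = v + a·dt = (-0.7660, 0.5220, -1.3260)
precession coupling ω×(Iω) = (0.0520, 0.0182, 0.0224)
(τ − ω×Iω)/I = (-0.5143, 2.6967, -0.5150)
ω + α·dt = (-0.7514, 0.6697, 1.2485)
q⊗(0,ω) = (0.4500000, 0.3550251, 0.6328428, 1.2692391)
q' = normalize(q + ½dt·q⊗(0,ω)) = (0.7275, 0.0177, 0.5301, -0.4353)

p' = (1.2200, 2.3500, -2.0300)
q' = (0.7275, 0.0177, 0.5301, -0.4353)
v' = (-0.7660, 0.5220, -1.3260)
ω' = (-0.7514, 0.6697, 1.2485)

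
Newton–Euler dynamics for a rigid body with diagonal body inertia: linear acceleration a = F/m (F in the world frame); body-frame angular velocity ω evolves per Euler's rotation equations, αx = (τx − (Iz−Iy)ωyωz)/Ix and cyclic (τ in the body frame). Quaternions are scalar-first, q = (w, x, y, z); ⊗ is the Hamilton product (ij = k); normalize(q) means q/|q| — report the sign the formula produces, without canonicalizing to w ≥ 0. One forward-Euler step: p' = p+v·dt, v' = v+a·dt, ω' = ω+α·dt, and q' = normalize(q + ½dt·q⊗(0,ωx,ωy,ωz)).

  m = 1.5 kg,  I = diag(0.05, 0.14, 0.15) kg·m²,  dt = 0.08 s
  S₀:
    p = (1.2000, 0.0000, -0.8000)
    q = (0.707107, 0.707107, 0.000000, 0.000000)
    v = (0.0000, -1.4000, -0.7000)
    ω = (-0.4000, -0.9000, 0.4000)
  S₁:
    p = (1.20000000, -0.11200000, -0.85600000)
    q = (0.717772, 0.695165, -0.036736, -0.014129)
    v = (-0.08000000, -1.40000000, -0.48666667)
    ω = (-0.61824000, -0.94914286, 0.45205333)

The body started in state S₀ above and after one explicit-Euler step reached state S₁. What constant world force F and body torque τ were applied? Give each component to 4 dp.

Δv = v₁−v₀ = (-0.08000000, 0.00000000, 0.21333333)
m·(v₁−v₀)/dt = (-1.5000, 0.0000, 4.0000)
Δω = ω₁−ω₀ = (-0.21824000, -0.04914286, 0.05205333)
gyro term ω₀×Iω₀ = (-0.0036, 0.0160, 0.0324)
τ = I·(Δω/dt) + ω₀×(Iω₀) = (-0.1400, -0.0700, 0.1300)

F = (-1.5000, 0.0000, 4.0000)
τ = (-0.1400, -0.0700, 0.1300)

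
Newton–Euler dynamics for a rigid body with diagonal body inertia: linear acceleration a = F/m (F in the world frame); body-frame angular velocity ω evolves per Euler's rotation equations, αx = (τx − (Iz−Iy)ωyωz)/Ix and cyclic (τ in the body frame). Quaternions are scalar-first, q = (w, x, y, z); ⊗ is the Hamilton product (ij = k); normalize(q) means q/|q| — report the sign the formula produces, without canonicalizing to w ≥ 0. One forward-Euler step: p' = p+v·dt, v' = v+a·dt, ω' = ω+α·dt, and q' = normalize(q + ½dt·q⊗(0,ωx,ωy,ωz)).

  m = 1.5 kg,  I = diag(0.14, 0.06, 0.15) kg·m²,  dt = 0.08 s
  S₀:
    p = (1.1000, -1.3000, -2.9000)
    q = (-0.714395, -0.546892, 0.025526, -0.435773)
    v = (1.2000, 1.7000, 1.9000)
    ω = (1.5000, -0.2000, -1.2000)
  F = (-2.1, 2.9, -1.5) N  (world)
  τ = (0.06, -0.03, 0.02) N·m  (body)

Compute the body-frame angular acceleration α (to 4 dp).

precession coupling ω×(Iω) = (0.0216, 0.0180, 0.0240)
α = I⁻¹(τ − ω×Iω) = (0.2743, -0.8000, -0.0267)

α = (0.2743, -0.8000, -0.0267)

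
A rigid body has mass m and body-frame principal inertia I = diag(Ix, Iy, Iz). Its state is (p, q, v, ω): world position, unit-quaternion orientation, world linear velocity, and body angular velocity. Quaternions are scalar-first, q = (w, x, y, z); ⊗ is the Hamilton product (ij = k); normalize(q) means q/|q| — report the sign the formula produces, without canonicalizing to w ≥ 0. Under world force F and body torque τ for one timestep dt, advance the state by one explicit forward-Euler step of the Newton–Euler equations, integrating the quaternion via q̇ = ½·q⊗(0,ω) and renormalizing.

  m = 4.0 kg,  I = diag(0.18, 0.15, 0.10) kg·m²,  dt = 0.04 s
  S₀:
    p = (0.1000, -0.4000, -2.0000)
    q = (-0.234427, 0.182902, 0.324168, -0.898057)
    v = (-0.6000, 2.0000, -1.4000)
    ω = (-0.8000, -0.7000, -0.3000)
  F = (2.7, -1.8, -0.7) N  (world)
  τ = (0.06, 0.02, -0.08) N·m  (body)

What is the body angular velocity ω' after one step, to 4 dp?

gyro term ω×Iω = (-0.0105, 0.0192, -0.0168)
α = I⁻¹(τ − ω×Iω) = (0.3917, 0.0053, -0.6320)
ω' = ω + α·dt = (-0.7843, -0.6998, -0.3253)

ω' = (-0.7843, -0.6998, -0.3253)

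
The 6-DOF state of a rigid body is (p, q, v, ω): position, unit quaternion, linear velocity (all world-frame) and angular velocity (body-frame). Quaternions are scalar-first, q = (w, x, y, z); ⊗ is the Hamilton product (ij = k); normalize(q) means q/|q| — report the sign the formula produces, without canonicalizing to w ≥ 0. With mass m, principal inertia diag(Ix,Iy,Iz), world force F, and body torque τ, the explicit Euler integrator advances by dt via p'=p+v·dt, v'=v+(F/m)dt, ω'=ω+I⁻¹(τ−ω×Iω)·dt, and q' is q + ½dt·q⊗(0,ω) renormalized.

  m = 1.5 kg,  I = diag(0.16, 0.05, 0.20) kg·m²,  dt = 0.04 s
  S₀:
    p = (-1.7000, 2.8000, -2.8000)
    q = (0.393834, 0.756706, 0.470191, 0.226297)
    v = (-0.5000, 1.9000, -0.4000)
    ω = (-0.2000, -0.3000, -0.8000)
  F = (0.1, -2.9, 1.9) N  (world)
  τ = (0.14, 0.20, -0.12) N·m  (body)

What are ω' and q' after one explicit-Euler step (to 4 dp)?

(τ − ω×Iω)/I = (0.6500, 4.1280, -0.5670)
ω' = ω + α·dt = (-0.1740, -0.1349, -0.8227)
Hamilton product q⊗(0,ω) = (0.4734361, -0.3870305, 0.4419552, -0.4480408)
q' = normalize(q + ½dt·q⊗(0,ω)) = (0.4032, 0.7489, 0.4790, 0.2173)

ω' = (-0.1740, -0.1349, -0.8227)
q' = (0.4032, 0.7489, 0.4790, 0.2173)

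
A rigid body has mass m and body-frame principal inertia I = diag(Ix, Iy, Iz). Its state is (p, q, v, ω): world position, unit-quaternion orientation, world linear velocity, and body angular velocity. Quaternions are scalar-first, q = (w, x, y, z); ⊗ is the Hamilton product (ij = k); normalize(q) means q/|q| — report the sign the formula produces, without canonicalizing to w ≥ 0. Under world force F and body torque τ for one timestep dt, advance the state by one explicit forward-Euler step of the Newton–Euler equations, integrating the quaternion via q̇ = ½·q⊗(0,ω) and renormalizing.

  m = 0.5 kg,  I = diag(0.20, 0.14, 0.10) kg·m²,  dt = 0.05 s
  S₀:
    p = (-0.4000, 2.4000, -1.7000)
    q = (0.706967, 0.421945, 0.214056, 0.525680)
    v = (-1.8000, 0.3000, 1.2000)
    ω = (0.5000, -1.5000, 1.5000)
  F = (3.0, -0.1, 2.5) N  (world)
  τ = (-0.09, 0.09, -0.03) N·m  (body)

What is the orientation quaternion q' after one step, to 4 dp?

Hamilton product q⊗(0,ω) = (-0.6784085, 1.4630875, -1.4305280, 0.3205050)
q + ½dt·q⊗(0,ω), renormalized = (0.6890, 0.4578, 0.1780, 0.5329)

q' = (0.6890, 0.4578, 0.1780, 0.5329)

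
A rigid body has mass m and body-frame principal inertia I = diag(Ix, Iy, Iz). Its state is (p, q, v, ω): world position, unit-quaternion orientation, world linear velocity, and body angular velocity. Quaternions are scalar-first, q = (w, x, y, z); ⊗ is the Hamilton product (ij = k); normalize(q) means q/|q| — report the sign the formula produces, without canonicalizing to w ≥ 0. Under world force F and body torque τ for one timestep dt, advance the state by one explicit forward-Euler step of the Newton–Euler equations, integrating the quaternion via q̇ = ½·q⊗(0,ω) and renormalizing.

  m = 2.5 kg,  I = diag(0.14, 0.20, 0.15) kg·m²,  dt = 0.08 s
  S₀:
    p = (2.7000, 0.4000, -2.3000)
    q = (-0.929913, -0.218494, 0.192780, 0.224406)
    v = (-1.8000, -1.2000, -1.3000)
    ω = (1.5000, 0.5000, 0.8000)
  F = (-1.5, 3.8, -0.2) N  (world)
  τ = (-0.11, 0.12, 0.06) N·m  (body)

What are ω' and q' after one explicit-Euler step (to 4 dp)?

ω' = (1.4486, 0.5528, 0.8080)
q' = (-0.9255, -0.2719, 0.1942, 0.1783)

angular accel α = (-0.6429, 0.6600, 0.1000)
ω + α·dt = (1.4486, 0.5528, 0.8080)
2q̇ = q⊗(0,ω) = (0.0518262, -1.3528485, 0.0464477, -1.1423474)
updated quaternion q' = (-0.9255, -0.2719, 0.1942, 0.1783)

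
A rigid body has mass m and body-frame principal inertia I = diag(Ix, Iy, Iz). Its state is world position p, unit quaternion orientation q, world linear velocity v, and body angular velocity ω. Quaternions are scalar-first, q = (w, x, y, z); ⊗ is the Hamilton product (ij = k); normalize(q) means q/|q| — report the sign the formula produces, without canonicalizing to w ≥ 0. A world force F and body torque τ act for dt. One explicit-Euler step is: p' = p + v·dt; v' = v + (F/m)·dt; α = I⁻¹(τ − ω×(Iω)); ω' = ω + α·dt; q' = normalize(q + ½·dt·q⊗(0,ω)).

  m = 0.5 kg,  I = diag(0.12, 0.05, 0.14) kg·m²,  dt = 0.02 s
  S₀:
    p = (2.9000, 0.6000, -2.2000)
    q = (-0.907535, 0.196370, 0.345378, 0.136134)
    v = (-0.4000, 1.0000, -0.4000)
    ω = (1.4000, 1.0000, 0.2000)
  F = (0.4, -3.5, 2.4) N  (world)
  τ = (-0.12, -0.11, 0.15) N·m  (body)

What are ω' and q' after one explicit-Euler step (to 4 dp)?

ω' = (1.3770, 0.9582, 0.2354)
q' = (-0.9139, 0.1830, 0.3378, 0.1314)

angular accel α = (-1.1500, -2.0880, 1.7714)
new body rate ω' = (1.3770, 0.9582, 0.2354)
q⊗(0,ω) = (-0.6475228, -1.3376074, -0.7562214, -0.4686662)
q + ½dt·q⊗(0,ω), renormalized = (-0.9139, 0.1830, 0.3378, 0.1314)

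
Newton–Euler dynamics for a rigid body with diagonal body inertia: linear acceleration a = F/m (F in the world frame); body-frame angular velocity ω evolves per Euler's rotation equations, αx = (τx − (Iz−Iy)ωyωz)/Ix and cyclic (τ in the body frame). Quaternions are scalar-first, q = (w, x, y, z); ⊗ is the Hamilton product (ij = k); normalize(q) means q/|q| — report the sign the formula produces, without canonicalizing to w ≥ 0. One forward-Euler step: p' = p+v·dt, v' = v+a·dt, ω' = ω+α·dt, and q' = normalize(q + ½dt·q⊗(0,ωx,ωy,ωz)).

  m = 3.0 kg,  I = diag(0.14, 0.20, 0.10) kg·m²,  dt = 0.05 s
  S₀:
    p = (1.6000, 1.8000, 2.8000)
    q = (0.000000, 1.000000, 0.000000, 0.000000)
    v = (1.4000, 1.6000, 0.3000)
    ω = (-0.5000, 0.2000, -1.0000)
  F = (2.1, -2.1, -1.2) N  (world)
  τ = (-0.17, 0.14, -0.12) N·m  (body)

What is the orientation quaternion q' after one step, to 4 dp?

q' = (0.0125, 0.9996, 0.0250, 0.0050)

q⊗(0,ω) = (0.5000000, 0.0000000, 1.0000000, 0.2000000)
q + ½dt·q⊗(0,ω), renormalized = (0.0125, 0.9996, 0.0250, 0.0050)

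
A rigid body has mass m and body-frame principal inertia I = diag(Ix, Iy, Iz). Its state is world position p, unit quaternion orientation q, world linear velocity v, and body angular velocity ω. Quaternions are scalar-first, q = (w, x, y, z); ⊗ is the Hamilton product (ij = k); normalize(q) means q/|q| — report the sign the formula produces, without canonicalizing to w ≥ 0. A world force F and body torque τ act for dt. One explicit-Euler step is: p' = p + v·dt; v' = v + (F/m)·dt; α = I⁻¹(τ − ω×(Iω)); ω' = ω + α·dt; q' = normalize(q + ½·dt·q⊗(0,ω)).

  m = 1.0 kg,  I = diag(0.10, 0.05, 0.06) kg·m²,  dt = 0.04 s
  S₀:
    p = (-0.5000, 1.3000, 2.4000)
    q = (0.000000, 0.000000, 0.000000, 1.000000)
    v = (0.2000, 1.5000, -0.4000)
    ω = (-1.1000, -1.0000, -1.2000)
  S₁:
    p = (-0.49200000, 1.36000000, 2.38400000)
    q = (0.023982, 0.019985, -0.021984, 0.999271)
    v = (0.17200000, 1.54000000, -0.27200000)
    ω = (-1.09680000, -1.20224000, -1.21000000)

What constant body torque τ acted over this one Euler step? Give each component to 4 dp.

Δω = ω₁−ω₀ = (0.00320000, -0.20224000, -0.01000000)
precession coupling = (0.0120, 0.0528, -0.0550)
τ = I·(Δω/dt) + ω₀×(Iω₀) = (0.0200, -0.2000, -0.0700)

τ = (0.0200, -0.2000, -0.0700)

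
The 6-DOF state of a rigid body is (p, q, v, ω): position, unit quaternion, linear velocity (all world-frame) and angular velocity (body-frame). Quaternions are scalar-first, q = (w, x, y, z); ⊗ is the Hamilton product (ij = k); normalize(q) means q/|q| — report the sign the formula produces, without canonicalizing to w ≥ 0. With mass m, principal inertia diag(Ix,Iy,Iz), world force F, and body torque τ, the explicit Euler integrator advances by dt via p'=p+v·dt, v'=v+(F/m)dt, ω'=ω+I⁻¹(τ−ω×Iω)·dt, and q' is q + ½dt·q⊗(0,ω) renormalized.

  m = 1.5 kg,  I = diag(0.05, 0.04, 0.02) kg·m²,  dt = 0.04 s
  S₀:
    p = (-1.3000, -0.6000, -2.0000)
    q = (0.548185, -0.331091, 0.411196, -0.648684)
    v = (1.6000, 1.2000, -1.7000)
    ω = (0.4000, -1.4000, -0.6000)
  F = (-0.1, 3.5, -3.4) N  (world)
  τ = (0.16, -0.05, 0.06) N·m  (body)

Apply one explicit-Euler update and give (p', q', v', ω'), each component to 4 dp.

p' = (-1.2360, -0.5520, -2.0680)
q' = (0.5543, -0.3496, 0.3865, -0.6490)
v' = (1.5973, 1.2933, -1.7907)
ω' = (0.5414, -1.4428, -0.4912)

a = (-0.0667, 2.3333, -2.2667)
p' = p + v·dt = (-1.2360, -0.5520, -2.0680)
v' = v + a·dt = (1.5973, 1.2933, -1.7907)
ω×(Iω) gyroscopic = (-0.0168, -0.0072, 0.0056)
α = I⁻¹(τ − ω×Iω) = (3.5360, -1.0700, 2.7200)
new body rate ω' = (0.5414, -1.4428, -0.4912)
Hamilton product q⊗(0,ω) = (0.3189004, -0.9356012, -1.2255872, -0.0298620)
updated quaternion q' = (0.5543, -0.3496, 0.3865, -0.6490)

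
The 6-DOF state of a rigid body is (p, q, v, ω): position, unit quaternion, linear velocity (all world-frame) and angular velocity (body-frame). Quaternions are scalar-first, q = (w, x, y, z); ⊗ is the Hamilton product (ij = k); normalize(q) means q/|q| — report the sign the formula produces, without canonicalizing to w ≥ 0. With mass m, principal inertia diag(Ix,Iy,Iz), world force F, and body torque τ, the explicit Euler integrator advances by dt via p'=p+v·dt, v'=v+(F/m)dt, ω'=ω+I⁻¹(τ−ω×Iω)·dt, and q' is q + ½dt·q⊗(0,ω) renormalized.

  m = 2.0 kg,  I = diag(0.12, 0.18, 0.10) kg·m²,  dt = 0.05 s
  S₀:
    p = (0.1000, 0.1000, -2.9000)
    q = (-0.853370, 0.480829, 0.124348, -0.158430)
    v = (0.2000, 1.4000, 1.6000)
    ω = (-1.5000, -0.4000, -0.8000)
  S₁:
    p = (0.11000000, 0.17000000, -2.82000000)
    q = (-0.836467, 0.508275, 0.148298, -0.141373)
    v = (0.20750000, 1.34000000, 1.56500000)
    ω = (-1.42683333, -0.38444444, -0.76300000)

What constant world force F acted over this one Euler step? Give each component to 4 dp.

F = (0.3000, -2.4000, -1.4000)

velocity change Δv = (0.00750000, -0.06000000, -0.03500000)
F = m·Δv/dt = (0.3000, -2.4000, -1.4000)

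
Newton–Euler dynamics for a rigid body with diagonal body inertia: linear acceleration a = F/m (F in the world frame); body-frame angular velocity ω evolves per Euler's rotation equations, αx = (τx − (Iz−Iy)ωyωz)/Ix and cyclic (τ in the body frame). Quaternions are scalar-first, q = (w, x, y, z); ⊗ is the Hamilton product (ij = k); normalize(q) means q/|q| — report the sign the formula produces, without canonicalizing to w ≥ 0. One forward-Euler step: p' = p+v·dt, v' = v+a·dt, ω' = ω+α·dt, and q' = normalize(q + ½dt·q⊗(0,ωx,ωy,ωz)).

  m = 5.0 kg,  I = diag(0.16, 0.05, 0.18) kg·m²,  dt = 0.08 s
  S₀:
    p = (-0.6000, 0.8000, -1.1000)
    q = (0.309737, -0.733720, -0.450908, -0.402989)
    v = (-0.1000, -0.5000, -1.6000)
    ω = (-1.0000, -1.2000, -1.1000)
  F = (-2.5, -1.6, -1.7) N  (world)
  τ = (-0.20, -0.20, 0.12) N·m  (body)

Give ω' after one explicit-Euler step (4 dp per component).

gyro term ω×Iω = (0.1716, -0.0220, -0.1320)
angular accel α = (-2.3225, -3.5600, 1.4000)
new body rate ω' = (-1.1858, -1.4848, -0.9880)

ω' = (-1.1858, -1.4848, -0.9880)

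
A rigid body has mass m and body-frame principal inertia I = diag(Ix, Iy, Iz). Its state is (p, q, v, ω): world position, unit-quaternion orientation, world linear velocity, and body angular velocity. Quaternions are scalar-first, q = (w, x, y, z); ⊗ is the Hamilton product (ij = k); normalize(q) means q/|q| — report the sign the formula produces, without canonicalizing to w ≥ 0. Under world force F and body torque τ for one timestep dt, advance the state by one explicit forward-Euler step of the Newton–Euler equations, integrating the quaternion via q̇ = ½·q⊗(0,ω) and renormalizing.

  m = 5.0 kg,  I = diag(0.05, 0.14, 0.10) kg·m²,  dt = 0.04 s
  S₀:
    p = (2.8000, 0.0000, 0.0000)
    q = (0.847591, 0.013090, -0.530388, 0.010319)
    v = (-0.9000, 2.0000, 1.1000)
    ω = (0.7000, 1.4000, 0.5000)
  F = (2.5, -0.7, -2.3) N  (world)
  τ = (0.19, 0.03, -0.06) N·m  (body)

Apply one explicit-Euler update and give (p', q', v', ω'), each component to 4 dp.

p' = (2.7640, 0.0800, 0.0440)
q' = (0.8617, 0.0194, -0.5064, 0.0266)
v' = (-0.8800, 1.9944, 1.0816)
ω' = (0.8744, 1.4136, 0.4407)

ω×(Iω) gyroscopic = (-0.0280, -0.0175, 0.0882)
angular accel α = (4.3600, 0.3393, -1.4820)
ω' = ω + α·dt = (0.8744, 1.4136, 0.4407)
Hamilton product q⊗(0,ω) = (0.7282207, 0.3136731, 1.1873057, 0.8133931)
updated quaternion q' = (0.8617, 0.0194, -0.5064, 0.0266)
a = (0.5000, -0.1400, -0.4600)
new position p' = (2.7640, 0.0800, 0.0440)
v + (F/m)dt = (-0.8800, 1.9944, 1.0816)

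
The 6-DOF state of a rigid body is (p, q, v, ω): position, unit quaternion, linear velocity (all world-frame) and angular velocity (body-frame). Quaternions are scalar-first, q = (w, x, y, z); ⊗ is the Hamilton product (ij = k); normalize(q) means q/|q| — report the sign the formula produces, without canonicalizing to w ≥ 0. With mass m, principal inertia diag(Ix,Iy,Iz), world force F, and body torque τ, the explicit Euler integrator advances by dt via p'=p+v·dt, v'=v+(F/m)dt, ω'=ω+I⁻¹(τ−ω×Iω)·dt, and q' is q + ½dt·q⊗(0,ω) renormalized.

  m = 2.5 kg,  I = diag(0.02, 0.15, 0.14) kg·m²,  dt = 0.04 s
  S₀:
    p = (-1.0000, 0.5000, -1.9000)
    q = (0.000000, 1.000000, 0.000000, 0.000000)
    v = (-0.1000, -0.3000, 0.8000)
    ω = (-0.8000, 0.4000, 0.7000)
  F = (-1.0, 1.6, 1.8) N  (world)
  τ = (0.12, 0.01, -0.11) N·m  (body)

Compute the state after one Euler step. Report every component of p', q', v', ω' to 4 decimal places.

p' = (-1.0040, 0.4880, -1.8680)
q' = (0.0160, 0.9997, -0.0140, 0.0080)
v' = (-0.1160, -0.2744, 0.8288)
ω' = (-0.5544, 0.3847, 0.6805)

angular accel α = (6.1400, -0.3813, -0.4886)
new body rate ω' = (-0.5544, 0.3847, 0.6805)
Hamilton product q⊗(0,ω) = (0.8000000, 0.0000000, -0.7000000, 0.4000000)
q' = normalize(q + ½dt·q⊗(0,ω)) = (0.0160, 0.9997, -0.0140, 0.0080)
a = F/m = (-0.4000, 0.6400, 0.7200)
p' = p + v·dt = (-1.0040, 0.4880, -1.8680)
v' = v + a·dt = (-0.1160, -0.2744, 0.8288)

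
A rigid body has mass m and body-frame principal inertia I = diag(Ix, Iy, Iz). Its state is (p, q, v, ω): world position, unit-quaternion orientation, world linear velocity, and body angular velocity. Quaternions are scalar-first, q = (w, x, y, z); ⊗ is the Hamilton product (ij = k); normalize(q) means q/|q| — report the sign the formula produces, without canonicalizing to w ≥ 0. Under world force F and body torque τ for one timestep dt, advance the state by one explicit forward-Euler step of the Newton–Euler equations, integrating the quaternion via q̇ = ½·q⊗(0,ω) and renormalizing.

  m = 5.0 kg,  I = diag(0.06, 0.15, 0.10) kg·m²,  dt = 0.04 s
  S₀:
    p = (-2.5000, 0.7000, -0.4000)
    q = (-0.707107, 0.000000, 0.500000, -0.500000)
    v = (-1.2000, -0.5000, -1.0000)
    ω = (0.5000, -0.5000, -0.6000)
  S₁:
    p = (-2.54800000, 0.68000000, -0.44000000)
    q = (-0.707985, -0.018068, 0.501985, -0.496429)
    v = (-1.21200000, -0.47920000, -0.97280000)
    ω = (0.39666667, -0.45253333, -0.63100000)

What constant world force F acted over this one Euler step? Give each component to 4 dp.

F = (-1.5000, 2.6000, 3.4000)

Δv = v₁−v₀ = (-0.01200000, 0.02080000, 0.02720000)
m·(v₁−v₀)/dt = (-1.5000, 2.6000, 3.4000)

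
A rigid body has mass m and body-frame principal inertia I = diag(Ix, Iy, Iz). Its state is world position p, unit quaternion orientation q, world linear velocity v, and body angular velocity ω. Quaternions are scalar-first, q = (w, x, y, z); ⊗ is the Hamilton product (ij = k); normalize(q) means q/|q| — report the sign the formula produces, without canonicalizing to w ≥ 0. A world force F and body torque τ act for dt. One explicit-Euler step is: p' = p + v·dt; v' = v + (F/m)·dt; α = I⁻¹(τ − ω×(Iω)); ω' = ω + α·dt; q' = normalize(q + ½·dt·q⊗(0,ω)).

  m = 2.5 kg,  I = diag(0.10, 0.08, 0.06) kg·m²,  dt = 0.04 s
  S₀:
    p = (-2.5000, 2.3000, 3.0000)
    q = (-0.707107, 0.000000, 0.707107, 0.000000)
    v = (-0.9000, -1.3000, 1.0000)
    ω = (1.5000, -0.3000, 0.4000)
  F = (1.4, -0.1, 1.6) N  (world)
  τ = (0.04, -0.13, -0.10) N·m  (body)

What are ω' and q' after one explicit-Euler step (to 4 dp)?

angular accel α = (0.3760, -1.9250, -1.8167)
new body rate ω' = (1.5150, -0.3770, 0.3273)
2q̇ = q⊗(0,ω) = (0.2121321, -0.7778177, 0.2121321, -1.3435033)
q + ½dt·q⊗(0,ω), renormalized = (-0.7025, -0.0155, 0.7110, -0.0269)

ω' = (1.5150, -0.3770, 0.3273)
q' = (-0.7025, -0.0155, 0.7110, -0.0269)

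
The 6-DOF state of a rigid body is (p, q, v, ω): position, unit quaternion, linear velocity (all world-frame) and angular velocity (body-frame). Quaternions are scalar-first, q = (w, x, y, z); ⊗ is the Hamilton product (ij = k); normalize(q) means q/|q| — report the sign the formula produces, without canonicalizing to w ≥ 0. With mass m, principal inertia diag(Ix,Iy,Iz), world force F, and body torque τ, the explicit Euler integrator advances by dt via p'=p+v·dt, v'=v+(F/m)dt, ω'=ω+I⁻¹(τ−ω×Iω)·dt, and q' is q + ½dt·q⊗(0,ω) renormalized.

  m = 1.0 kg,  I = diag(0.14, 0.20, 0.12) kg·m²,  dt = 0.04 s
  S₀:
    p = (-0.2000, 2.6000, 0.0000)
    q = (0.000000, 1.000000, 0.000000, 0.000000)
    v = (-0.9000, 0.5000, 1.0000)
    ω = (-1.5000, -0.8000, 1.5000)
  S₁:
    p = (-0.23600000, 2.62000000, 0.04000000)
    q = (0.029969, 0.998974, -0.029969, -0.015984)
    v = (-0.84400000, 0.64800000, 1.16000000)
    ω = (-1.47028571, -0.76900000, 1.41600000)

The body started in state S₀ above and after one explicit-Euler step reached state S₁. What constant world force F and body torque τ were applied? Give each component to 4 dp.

F = (1.4000, 3.7000, 4.0000)
τ = (0.2000, 0.1100, -0.1800)

Δv = v₁−v₀ = (0.05600000, 0.14800000, 0.16000000)
m·(v₁−v₀)/dt = (1.4000, 3.7000, 4.0000)
ω₁ − ω₀ = (0.02971429, 0.03100000, -0.08400000)
gyro term ω₀×Iω₀ = (0.0960, -0.0450, 0.0720)
τ = I·(Δω/dt) + ω₀×(Iω₀) = (0.2000, 0.1100, -0.1800)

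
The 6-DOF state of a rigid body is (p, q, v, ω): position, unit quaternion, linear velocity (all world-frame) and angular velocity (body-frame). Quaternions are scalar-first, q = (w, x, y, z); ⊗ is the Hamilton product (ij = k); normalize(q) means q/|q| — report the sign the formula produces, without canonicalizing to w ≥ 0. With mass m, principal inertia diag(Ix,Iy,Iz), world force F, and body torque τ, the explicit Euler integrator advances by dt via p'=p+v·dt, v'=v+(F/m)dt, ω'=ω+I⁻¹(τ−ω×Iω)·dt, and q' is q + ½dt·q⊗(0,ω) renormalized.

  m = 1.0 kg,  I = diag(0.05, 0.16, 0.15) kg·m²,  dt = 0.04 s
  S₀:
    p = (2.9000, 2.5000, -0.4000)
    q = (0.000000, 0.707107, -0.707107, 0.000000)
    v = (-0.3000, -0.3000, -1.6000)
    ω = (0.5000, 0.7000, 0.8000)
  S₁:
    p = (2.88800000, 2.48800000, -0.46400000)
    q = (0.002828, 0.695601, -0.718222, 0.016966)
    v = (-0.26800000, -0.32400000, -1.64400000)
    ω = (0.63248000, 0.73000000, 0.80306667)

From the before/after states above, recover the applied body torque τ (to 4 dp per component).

τ = (0.1600, 0.0800, 0.0500)

Δω = ω₁−ω₀ = (0.13248000, 0.03000000, 0.00306667)
ω₀×(Iω₀) = (-0.0056, -0.0400, 0.0385)
applied torque τ = (0.1600, 0.0800, 0.0500)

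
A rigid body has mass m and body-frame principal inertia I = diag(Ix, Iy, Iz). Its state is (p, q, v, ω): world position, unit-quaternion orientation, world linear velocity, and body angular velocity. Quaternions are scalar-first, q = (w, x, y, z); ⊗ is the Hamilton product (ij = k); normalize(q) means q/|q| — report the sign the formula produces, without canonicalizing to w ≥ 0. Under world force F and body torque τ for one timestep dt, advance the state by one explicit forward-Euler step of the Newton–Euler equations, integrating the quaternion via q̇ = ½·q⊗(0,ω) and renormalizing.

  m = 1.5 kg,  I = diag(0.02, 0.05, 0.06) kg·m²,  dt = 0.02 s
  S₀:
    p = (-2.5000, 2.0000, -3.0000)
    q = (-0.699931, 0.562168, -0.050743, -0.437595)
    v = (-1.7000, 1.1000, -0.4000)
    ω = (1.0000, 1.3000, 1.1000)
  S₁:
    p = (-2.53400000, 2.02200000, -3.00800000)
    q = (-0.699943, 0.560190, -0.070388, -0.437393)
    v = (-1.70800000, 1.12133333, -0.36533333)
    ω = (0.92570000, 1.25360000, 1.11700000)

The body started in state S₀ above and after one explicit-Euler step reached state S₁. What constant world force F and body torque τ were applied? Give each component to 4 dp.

F = (-0.6000, 1.6000, 2.6000)
τ = (-0.0600, -0.1600, 0.0900)

velocity change Δv = (-0.00800000, 0.02133333, 0.03466667)
F = m·Δv/dt = (-0.6000, 1.6000, 2.6000)
rate change Δω = (-0.07430000, -0.04640000, 0.01700000)
τ = I·(Δω/dt) + ω₀×(Iω₀) = (-0.0600, -0.1600, 0.0900)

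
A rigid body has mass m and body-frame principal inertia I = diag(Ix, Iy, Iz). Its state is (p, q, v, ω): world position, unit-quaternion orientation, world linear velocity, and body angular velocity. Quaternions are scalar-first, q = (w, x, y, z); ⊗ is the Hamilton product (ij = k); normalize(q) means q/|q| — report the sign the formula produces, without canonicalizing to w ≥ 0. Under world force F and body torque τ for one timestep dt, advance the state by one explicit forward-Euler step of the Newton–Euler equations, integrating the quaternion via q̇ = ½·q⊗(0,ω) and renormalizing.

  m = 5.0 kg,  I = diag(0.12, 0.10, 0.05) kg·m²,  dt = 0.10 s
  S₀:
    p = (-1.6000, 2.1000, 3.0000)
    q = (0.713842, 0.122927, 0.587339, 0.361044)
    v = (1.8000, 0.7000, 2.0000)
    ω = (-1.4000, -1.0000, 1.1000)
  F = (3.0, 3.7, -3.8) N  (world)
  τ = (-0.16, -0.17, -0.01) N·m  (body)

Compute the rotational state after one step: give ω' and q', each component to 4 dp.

precession coupling ω×(Iω) = (0.0550, -0.1078, -0.0280)
(τ − ω×Iω)/I = (-1.7917, -0.6220, 0.3600)
ω + α·dt = (-1.5792, -1.0622, 1.1360)
q⊗(0,ω) = (0.3622884, 0.0077381, -1.3545233, 1.4845738)
q' = normalize(q + ½dt·q⊗(0,ω)) = (0.7282, 0.1227, 0.5169, 0.4330)

ω' = (-1.5792, -1.0622, 1.1360)
q' = (0.7282, 0.1227, 0.5169, 0.4330)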